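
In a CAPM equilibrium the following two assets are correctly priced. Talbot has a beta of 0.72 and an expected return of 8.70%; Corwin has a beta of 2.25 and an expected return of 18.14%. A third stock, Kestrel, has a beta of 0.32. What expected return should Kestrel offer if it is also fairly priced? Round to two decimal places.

MRP (SML slope) = (18.14% − 8.70%) / (2.25 − 0.72) = 9.44% / 1.53 = 6.1699%
R_f (intercept) = 8.70% − 0.72 × 6.1699% = 4.2577%
E(R_Kestrel) = R_f + β × MRP = 4.2577% + 0.32 × 6.1699% = 6.23%

6.23%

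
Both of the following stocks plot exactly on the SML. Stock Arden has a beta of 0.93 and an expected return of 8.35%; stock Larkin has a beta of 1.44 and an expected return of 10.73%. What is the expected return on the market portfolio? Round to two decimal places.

8.68%

Both satisfy E(R) = R_f + β·MRP, so the slope of the SML is
MRP = (10.73% − 8.35%) / (1.44 − 0.93) = 2.38% / 0.51 = 4.6667%
R_f = E(R_Arden) − β_Arden·MRP = 8.35% − 0.93 × 4.6667% = 4.0100%
E(R_m) = R_f + MRP = 4.0100% + 4.6667% = 8.68%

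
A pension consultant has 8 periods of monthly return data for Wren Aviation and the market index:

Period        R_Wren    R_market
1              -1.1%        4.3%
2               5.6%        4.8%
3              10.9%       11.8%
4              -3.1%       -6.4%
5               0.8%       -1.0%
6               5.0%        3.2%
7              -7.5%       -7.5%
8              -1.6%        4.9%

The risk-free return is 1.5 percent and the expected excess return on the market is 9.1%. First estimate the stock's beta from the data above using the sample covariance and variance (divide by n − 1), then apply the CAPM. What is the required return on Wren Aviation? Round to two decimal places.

Mean R_i = (-1.1 + 5.6 + 10.9 − 3.1 + 0.8 + 5.0 − 7.5 − 1.6) / 8 = 1.1250%
Mean R_m = (4.3 + 4.8 + 11.8 − 6.4 − 1.0 + 3.2 − 7.5 + 4.9) / 8 = 1.7625%
Σ(R_i − R̄_i)(R_m − R̄_m) = 218.3575  ⇒  Cov = 218.3575 / 7 = 31.1939
Σ(R_m − R̄_m)² = 288.3788  ⇒  Var(R_m) = 288.3788 / 7 = 41.1970
β = Cov / Var(R_m) = 31.1939 / 41.1970 = 0.7572
E(R) = R_f + β × MRP = 1.5% + 0.7572 × 9.1% = 8.39%

8.39%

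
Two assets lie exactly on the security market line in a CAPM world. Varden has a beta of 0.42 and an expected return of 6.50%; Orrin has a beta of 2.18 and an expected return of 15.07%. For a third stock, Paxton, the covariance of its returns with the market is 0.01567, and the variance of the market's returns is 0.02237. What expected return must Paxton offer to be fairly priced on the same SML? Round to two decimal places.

7.87%

MRP = (15.07% − 6.50%) / (2.18 − 0.42) = 4.8693%
R_f = 6.50% − 0.42 × 4.8693% = 4.4549%
β_Paxton = Cov / Var(R_m) = 0.01567 / 0.02237 = 0.7005
E(R_Paxton) = R_f + β × MRP = 4.4549% + 0.7005 × 4.8693% = 7.87%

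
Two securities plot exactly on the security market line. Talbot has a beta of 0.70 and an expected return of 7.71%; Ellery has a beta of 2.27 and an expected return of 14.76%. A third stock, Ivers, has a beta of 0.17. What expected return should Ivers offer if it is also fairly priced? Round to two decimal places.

5.33%

MRP (SML slope) = (14.76% − 7.71%) / (2.27 − 0.70) = 7.05% / 1.57 = 4.4904%
R_f (intercept) = 7.71% − 0.70 × 4.4904% = 4.5667%
E(R_Ivers) = R_f + β × MRP = 4.5667% + 0.17 × 4.4904% = 5.33%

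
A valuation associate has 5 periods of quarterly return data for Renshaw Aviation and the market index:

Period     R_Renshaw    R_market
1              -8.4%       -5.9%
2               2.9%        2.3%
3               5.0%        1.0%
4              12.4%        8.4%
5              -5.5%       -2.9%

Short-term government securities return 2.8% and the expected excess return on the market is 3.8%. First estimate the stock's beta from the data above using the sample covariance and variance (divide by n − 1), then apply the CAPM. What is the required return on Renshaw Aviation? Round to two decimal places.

8.50%

Mean R_i = (-8.4 + 2.9 + 5.0 + 12.4 − 5.5) / 5 = 1.2800%
Mean R_m = (-5.9 + 2.3 + 1.0 + 8.4 − 2.9) / 5 = 0.5800%
Σ(R_i − R̄_i)(R_m − R̄_m) = 177.6280  ⇒  Cov = 177.6280 / 4 = 44.4070
Σ(R_m − R̄_m)² = 118.3880  ⇒  Var(R_m) = 118.3880 / 4 = 29.5970
β = Cov / Var(R_m) = 44.4070 / 29.5970 = 1.5004
E(R) = R_f + β × MRP = 2.8% + 1.5004 × 3.8% = 8.50%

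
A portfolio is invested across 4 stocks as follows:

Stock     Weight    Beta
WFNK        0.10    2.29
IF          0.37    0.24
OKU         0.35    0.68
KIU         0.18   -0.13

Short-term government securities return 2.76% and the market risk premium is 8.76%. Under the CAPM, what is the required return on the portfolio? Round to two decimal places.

β_P = Σ w_i β_i = 0.10×2.29 + 0.37×0.24 + 0.35×0.68 + 0.18×-0.13 = 0.5324
E(R_P) = R_f + β_P × MRP = 2.76% + 0.5324 × 8.76% = 7.42%

7.42%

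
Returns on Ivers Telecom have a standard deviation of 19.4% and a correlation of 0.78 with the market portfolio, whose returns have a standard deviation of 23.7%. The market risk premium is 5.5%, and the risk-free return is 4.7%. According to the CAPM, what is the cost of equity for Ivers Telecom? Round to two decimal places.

β = ρ × σ_i / σ_m = 0.78 × 19.4% / 23.7% = 0.6385
E(R) = 4.7% + 0.6385 × 5.5% = 8.21%

8.21%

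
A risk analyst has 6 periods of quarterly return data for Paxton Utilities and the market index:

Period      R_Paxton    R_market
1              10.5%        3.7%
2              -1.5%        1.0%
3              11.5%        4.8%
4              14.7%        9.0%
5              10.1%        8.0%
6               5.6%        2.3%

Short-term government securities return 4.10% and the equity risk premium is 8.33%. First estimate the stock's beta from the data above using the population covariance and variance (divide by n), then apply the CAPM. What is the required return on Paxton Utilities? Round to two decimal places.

Mean R_i = (10.5 − 1.5 + 11.5 + 14.7 + 10.1 + 5.6) / 6 = 8.4833%
Mean R_m = (3.7 + 1.0 + 4.8 + 9.0 + 8.0 + 2.3) / 6 = 4.8000%
Σ(R_i − R̄_i)(R_m − R̄_m) = 74.2100  ⇒  Cov = 74.2100 / 6 = 12.3683
Σ(R_m − R̄_m)² = 49.7800  ⇒  Var(R_m) = 49.7800 / 6 = 8.2967
β = Cov / Var(R_m) = 12.3683 / 8.2967 = 1.4907
E(R) = R_f + β × MRP = 4.10% + 1.4907 × 8.33% = 16.52%

16.52%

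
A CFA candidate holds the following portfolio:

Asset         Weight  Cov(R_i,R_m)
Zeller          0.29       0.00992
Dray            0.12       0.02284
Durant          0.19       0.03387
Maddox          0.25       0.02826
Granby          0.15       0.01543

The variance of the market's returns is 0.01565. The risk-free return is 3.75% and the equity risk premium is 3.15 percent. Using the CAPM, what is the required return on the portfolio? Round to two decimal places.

8.06%

β_Zeller = 0.00992 / 0.01565 = 0.6339
β_Dray = 0.02284 / 0.01565 = 1.4594
β_Durant = 0.03387 / 0.01565 = 2.1642
β_Maddox = 0.02826 / 0.01565 = 1.8058
β_Granby = 0.01543 / 0.01565 = 0.9859
β_P = Σ w_i β_i = 0.29×0.6339 + 0.12×1.4594 + 0.19×2.1642 + 0.25×1.8058 + 0.15×0.9859 = 1.3695
E(R_P) = R_f + β_P × MRP = 3.75% + 1.3695 × 3.15% = 8.06%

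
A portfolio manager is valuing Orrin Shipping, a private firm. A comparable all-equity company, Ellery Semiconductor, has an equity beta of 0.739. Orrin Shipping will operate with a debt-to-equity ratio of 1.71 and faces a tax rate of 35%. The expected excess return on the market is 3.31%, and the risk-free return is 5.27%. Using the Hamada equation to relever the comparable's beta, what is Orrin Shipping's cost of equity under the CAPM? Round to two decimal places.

β_L = β_U × [1 + (1 − t)(D/E)] = 0.739 × [1 + (1 − 0.35) × 1.71]
    = 0.739 × [1 + 0.65 × 1.71] = 0.739 × 2.1115 = 1.5604
E(R) = R_f + β_L × MRP = 5.27% + 1.5604 × 3.31% = 10.43%

10.43%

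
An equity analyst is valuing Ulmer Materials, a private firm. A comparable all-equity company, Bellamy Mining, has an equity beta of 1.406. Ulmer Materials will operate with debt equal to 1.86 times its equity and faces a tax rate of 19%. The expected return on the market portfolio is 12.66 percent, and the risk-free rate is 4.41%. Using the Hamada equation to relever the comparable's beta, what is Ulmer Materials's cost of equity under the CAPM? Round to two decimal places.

33.49%

β_L = β_U × [1 + (1 − t)(D/E)] = 1.406 × [1 + (1 − 0.19) × 1.86]
    = 1.406 × [1 + 0.81 × 1.86] = 1.406 × 2.5066 = 3.5243
MRP = 12.66% − 4.41% = 8.25%
E(R) = R_f + β_L × MRP = 4.41% + 3.5243 × 8.25% = 33.49%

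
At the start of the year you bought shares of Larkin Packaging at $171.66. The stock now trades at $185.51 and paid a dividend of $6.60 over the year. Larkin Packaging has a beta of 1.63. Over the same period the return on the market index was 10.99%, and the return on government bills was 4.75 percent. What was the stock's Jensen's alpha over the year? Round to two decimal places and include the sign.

Realised HPR = (P1 + D1 − P0) / P0 = (185.51 + 6.60 − 171.66) / 171.66 = 20.45 / 171.66 = 11.9131%
MRP = 10.99% − 4.75% = 6.24%
CAPM required = R_f + β·MRP = 4.75% + 1.63 × 6.24% = 14.9212%
α = realised − required = 11.9131% − 14.9212% = -3.01%

-3.01%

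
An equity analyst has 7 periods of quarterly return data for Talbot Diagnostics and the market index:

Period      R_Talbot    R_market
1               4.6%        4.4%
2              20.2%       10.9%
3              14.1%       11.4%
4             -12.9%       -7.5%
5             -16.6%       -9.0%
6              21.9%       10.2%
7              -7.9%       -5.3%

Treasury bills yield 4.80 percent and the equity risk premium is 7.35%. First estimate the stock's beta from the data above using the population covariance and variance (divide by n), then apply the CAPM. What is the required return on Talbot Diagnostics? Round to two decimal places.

17.35%

Mean R_i = (4.6 + 20.2 + 14.1 − 12.9 − 16.6 + 21.9 − 7.9) / 7 = 3.3429%
Mean R_m = (4.4 + 10.9 + 11.4 − 7.5 − 9.0 + 10.2 − 5.3) / 7 = 2.1571%
Σ(R_i − R̄_i)(R_m − R̄_m) = 862.0829  ⇒  Cov = 862.0829 / 7 = 123.1547
Σ(R_m − R̄_m)² = 504.9371  ⇒  Var(R_m) = 504.9371 / 7 = 72.1339
β = Cov / Var(R_m) = 123.1547 / 72.1339 = 1.7073
E(R) = R_f + β × MRP = 4.80% + 1.7073 × 7.35% = 17.35%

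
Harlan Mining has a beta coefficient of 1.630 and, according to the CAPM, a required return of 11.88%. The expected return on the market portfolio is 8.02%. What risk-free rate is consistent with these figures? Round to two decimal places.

1.89%

E(R) = R_f + β(E(R_m) − R_f) = R_f(1 − β) + β·E(R_m)
11.88% = R_f × (1 − 1.630) + 1.630 × 8.02%
11.88% = R_f × -0.630 + 13.07260%
R_f = (11.88% − 13.07260%) / -0.630 = 1.89%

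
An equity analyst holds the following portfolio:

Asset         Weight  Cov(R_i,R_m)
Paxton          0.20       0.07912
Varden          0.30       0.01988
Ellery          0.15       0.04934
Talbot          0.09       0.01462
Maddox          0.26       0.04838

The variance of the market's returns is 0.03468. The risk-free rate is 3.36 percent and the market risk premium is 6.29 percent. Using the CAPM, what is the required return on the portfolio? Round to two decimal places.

11.17%

β_Paxton = 0.07912 / 0.03468 = 2.2814
β_Varden = 0.01988 / 0.03468 = 0.5732
β_Ellery = 0.04934 / 0.03468 = 1.4227
β_Talbot = 0.01462 / 0.03468 = 0.4216
β_Maddox = 0.04838 / 0.03468 = 1.3950
β_P = Σ w_i β_i = 0.20×2.2814 + 0.30×0.5732 + 0.15×1.4227 + 0.09×0.4216 + 0.26×1.3950 = 1.2423
E(R_P) = R_f + β_P × MRP = 3.36% + 1.2423 × 6.29% = 11.17%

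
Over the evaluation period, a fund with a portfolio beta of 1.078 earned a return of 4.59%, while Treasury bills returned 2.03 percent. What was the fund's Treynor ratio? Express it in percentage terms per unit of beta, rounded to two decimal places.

Treynor = (R_P − R_f) / β_P = (4.59% − 2.03%) / 1.0780 = 2.56% / 1.0780 = 2.37%

2.37%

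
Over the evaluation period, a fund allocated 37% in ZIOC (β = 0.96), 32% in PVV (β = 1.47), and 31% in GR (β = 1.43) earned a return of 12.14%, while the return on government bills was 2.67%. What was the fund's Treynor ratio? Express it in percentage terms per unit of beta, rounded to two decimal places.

7.46%

β_P = 0.37×0.96 + 0.32×1.47 + 0.31×1.43 = 1.2689
Treynor = (R_P − R_f) / β_P = (12.14% − 2.67%) / 1.2689 = 9.47% / 1.2689 = 7.46%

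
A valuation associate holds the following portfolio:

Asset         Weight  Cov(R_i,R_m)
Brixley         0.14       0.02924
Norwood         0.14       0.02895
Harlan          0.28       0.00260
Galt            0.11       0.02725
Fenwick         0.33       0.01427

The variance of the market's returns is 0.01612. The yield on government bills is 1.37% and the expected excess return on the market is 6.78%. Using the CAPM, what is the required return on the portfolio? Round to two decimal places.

8.34%

β_Brixley = 0.02924 / 0.01612 = 1.8139
β_Norwood = 0.02895 / 0.01612 = 1.7959
β_Harlan = 0.00260 / 0.01612 = 0.1613
β_Galt = 0.02725 / 0.01612 = 1.6904
β_Fenwick = 0.01427 / 0.01612 = 0.8852
β_P = Σ w_i β_i = 0.14×1.8139 + 0.14×1.7959 + 0.28×0.1613 + 0.11×1.6904 + 0.33×0.8852 = 1.0286
E(R_P) = R_f + β_P × MRP = 1.37% + 1.0286 × 6.78% = 8.34%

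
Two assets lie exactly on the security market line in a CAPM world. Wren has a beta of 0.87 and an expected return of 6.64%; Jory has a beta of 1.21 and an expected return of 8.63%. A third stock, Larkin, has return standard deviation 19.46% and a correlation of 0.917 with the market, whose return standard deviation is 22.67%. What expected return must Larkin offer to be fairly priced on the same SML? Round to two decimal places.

MRP = (8.63% − 6.64%) / (1.21 − 0.87) = 5.8529%
R_f = 6.64% − 0.87 × 5.8529% = 1.5480%
β_Larkin = ρ·σ_i/σ_m = 0.917 × 19.46 / 22.67 = 0.7872
E(R_Larkin) = R_f + β × MRP = 1.5480% + 0.7872 × 5.8529% = 6.16%

6.16%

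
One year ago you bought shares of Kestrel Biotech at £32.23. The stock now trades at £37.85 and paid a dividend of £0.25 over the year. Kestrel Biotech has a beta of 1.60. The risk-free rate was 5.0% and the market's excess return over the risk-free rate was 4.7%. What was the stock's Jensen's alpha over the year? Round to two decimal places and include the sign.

Realised HPR = (P1 + D1 − P0) / P0 = (37.85 + 0.25 − 32.23) / 32.23 = 5.87 / 32.23 = 18.2128%
CAPM required = R_f + β·MRP = 5.0% + 1.60 × 4.7% = 12.5200%
α = realised − required = 18.2128% − 12.5200% = +5.69%

+5.69%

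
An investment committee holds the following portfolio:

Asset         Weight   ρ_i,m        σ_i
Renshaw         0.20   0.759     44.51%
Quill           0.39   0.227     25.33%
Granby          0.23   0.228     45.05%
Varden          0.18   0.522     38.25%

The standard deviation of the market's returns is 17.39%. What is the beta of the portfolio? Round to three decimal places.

β_Renshaw = 0.759 × 44.51% / 17.39% = 1.9427
β_Quill = 0.227 × 25.33% / 17.39% = 0.3306
β_Granby = 0.228 × 45.05% / 17.39% = 0.5906
β_Varden = 0.522 × 38.25% / 17.39% = 1.1482
β_P = Σ w_i β_i = 0.20×1.9427 + 0.39×0.3306 + 0.23×0.5906 + 0.18×1.1482 = 0.8600

0.860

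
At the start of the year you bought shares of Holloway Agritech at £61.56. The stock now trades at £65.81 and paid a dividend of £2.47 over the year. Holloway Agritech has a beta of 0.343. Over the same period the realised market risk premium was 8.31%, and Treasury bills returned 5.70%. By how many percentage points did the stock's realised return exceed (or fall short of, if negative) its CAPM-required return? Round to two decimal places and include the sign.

+2.37%

Realised HPR = (P1 + D1 − P0) / P0 = (65.81 + 2.47 − 61.56) / 61.56 = 6.72 / 61.56 = 10.9162%
CAPM required = R_f + β·MRP = 5.70% + 0.343 × 8.31% = 8.55033%
α = realised − required = 10.9162% − 8.55033% = +2.37%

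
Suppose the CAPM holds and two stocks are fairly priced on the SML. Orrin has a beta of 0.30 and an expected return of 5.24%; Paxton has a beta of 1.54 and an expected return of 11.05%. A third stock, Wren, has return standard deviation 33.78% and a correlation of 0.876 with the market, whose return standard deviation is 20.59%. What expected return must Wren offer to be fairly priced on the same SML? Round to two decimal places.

10.57%

MRP = (11.05% − 5.24%) / (1.54 − 0.30) = 4.6855%
R_f = 5.24% − 0.30 × 4.6855% = 3.8344%
β_Wren = ρ·σ_i/σ_m = 0.876 × 33.78 / 20.59 = 1.4372
E(R_Wren) = R_f + β × MRP = 3.8344% + 1.4372 × 4.6855% = 10.57%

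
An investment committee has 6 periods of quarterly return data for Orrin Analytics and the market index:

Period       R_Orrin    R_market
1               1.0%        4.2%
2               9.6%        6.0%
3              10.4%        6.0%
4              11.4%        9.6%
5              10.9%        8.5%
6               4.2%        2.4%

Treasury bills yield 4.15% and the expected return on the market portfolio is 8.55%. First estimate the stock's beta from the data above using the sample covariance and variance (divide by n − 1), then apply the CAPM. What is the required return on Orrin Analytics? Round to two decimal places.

9.86%

Mean R_i = (1.0 + 9.6 + 10.4 + 11.4 + 10.9 + 4.2) / 6 = 7.9167%
Mean R_m = (4.2 + 6.0 + 6.0 + 9.6 + 8.5 + 2.4) / 6 = 6.1167%
Σ(R_i − R̄_i)(R_m − R̄_m) = 45.8283  ⇒  Cov = 45.8283 / 5 = 9.1657
Σ(R_m − R̄_m)² = 35.3283  ⇒  Var(R_m) = 35.3283 / 5 = 7.0657
β = Cov / Var(R_m) = 9.1657 / 7.0657 = 1.2972
MRP = 8.55% − 4.15% = 4.40%
E(R) = R_f + β × MRP = 4.15% + 1.2972 × 4.40% = 9.86%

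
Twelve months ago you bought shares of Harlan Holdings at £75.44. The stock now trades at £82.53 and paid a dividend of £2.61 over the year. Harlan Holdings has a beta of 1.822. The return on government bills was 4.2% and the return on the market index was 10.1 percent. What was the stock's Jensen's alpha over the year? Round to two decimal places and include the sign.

Realised HPR = (P1 + D1 − P0) / P0 = (82.53 + 2.61 − 75.44) / 75.44 = 9.70 / 75.44 = 12.8579%
MRP = 10.1% − 4.2% = 5.90%
CAPM required = R_f + β·MRP = 4.2% + 1.822 × 5.9% = 14.9498%
α = realised − required = 12.8579% − 14.9498% = -2.09%

-2.09%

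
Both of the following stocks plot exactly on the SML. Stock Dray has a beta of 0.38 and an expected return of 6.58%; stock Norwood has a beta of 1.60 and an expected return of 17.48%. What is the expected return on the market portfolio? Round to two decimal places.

Both satisfy E(R) = R_f + β·MRP, so the slope of the SML is
MRP = (17.48% − 6.58%) / (1.60 − 0.38) = 10.90% / 1.22 = 8.9344%
R_f = E(R_Dray) − β_Dray·MRP = 6.58% − 0.38 × 8.9344% = 3.1849%
E(R_m) = R_f + MRP = 3.1849% + 8.9344% = 12.12%

12.12%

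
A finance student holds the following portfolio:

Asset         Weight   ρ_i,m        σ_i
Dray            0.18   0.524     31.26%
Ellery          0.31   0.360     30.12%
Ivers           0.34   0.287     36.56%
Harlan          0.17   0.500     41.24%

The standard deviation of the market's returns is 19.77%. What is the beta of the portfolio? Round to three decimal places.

β_Dray = 0.524 × 31.26% / 19.77% = 0.8285
β_Ellery = 0.360 × 30.12% / 19.77% = 0.5485
β_Ivers = 0.287 × 36.56% / 19.77% = 0.5307
β_Harlan = 0.500 × 41.24% / 19.77% = 1.0430
β_P = Σ w_i β_i = 0.18×0.8285 + 0.31×0.5485 + 0.34×0.5307 + 0.17×1.0430 = 0.6769

0.677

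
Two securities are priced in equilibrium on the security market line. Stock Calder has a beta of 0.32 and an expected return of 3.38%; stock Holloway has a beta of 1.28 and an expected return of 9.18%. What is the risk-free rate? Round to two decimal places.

1.45%

Both satisfy E(R) = R_f + β·MRP, so the slope of the SML is
MRP = (9.18% − 3.38%) / (1.28 − 0.32) = 5.80% / 0.96 = 6.0417%
R_f = E(R_Calder) − β_Calder·MRP = 3.38% − 0.32 × 6.0417% = 1.4467%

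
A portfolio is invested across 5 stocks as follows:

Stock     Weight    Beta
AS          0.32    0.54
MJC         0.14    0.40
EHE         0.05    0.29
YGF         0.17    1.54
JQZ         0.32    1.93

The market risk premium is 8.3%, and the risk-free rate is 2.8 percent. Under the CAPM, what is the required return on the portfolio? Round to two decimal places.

12.12%

β_P = Σ w_i β_i = 0.32×0.54 + 0.14×0.40 + 0.05×0.29 + 0.17×1.54 + 0.32×1.93 = 1.1227
E(R_P) = R_f + β_P × MRP = 2.8% + 1.1227 × 8.3% = 12.12%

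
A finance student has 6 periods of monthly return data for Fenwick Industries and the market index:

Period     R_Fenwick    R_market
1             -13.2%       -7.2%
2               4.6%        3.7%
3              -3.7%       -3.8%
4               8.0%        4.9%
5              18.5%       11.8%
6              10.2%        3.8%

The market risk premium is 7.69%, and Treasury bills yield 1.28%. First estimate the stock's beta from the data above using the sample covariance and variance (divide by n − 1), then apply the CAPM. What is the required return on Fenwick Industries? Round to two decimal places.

13.68%

Mean R_i = (-13.2 + 4.6 − 3.7 + 8.0 + 18.5 + 10.2) / 6 = 4.0667%
Mean R_m = (-7.2 + 3.7 − 3.8 + 4.9 + 11.8 + 3.8) / 6 = 2.2000%
Σ(R_i − R̄_i)(R_m − R̄_m) = 368.7000  ⇒  Cov = 368.7000 / 5 = 73.7400
Σ(R_m − R̄_m)² = 228.6200  ⇒  Var(R_m) = 228.6200 / 5 = 45.7240
β = Cov / Var(R_m) = 73.7400 / 45.7240 = 1.6127
E(R) = R_f + β × MRP = 1.28% + 1.6127 × 7.69% = 13.68%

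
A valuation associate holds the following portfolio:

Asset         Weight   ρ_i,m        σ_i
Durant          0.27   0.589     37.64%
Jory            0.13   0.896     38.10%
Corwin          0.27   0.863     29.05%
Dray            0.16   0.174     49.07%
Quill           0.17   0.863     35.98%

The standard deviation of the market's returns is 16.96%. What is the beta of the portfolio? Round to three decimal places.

1.406

β_Durant = 0.589 × 37.64% / 16.96% = 1.3072
β_Jory = 0.896 × 38.10% / 16.96% = 2.0128
β_Corwin = 0.863 × 29.05% / 16.96% = 1.4782
β_Dray = 0.174 × 49.07% / 16.96% = 0.5034
β_Quill = 0.863 × 35.98% / 16.96% = 1.8308
β_P = Σ w_i β_i = 0.27×1.3072 + 0.13×2.0128 + 0.27×1.4782 + 0.16×0.5034 + 0.17×1.8308 = 1.4055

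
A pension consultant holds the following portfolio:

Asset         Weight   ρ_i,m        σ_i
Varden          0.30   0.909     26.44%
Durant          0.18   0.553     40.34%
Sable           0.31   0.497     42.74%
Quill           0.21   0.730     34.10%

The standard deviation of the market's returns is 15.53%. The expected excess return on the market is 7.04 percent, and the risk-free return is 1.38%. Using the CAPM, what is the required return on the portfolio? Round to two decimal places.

β_Varden = 0.909 × 26.44% / 15.53% = 1.5476
β_Durant = 0.553 × 40.34% / 15.53% = 1.4364
β_Sable = 0.497 × 42.74% / 15.53% = 1.3678
β_Quill = 0.730 × 34.10% / 15.53% = 1.6029
β_P = Σ w_i β_i = 0.30×1.5476 + 0.18×1.4364 + 0.31×1.3678 + 0.21×1.6029 = 1.4835
E(R_P) = R_f + β_P × MRP = 1.38% + 1.4835 × 7.04% = 11.82%

11.82%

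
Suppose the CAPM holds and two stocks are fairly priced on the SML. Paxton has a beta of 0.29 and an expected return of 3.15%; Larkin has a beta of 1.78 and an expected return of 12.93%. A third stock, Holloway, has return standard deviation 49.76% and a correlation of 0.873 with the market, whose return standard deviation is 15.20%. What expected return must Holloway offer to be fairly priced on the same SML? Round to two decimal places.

20.01%

MRP = (12.93% − 3.15%) / (1.78 − 0.29) = 6.5638%
R_f = 3.15% − 0.29 × 6.5638% = 1.2465%
β_Holloway = ρ·σ_i/σ_m = 0.873 × 49.76 / 15.20 = 2.8579
E(R_Holloway) = R_f + β × MRP = 1.2465% + 2.8579 × 6.5638% = 20.01%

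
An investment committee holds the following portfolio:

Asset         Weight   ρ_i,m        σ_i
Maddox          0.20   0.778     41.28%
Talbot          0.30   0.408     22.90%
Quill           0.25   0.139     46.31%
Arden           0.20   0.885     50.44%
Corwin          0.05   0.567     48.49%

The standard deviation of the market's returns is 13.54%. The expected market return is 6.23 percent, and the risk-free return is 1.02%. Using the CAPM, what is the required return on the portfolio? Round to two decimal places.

9.15%

β_Maddox = 0.778 × 41.28% / 13.54% = 2.3719
β_Talbot = 0.408 × 22.90% / 13.54% = 0.6900
β_Quill = 0.139 × 46.31% / 13.54% = 0.4754
β_Arden = 0.885 × 50.44% / 13.54% = 3.2969
β_Corwin = 0.567 × 48.49% / 13.54% = 2.0306
β_P = Σ w_i β_i = 0.20×2.3719 + 0.30×0.6900 + 0.25×0.4754 + 0.20×3.2969 + 0.05×2.0306 = 1.5611
MRP = 6.23% − 1.02% = 5.21%
E(R_P) = R_f + β_P × MRP = 1.02% + 1.5611 × 5.21% = 9.15%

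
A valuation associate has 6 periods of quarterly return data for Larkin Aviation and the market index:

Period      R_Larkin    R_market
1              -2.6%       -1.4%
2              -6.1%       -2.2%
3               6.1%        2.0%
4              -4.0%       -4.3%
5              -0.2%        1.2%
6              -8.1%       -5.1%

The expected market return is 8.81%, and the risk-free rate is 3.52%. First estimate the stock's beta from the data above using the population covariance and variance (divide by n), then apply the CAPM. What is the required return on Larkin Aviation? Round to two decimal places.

Mean R_i = (-2.6 − 6.1 + 6.1 − 4.0 − 0.2 − 8.1) / 6 = -2.4833%
Mean R_m = (-1.4 − 2.2 + 2.0 − 4.3 + 1.2 − 5.1) / 6 = -1.6333%
Σ(R_i − R̄_i)(R_m − R̄_m) = 63.1933  ⇒  Cov = 63.1933 / 6 = 10.5322
Σ(R_m − R̄_m)² = 40.7333  ⇒  Var(R_m) = 40.7333 / 6 = 6.7889
β = Cov / Var(R_m) = 10.5322 / 6.7889 = 1.5514
MRP = 8.81% − 3.52% = 5.29%
E(R) = R_f + β × MRP = 3.52% + 1.5514 × 5.29% = 11.73%

11.73%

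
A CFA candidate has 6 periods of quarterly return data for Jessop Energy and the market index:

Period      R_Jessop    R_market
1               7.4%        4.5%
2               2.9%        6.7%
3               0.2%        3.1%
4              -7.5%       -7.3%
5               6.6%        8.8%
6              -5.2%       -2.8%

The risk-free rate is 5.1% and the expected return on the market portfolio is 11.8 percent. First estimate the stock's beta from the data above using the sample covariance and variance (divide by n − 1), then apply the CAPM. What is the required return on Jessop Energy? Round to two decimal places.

11.30%

Mean R_i = (7.4 + 2.9 + 0.2 − 7.5 + 6.6 − 5.2) / 6 = 0.7333%
Mean R_m = (4.5 + 6.7 + 3.1 − 7.3 + 8.8 − 2.8) / 6 = 2.1667%
Σ(R_i − R̄_i)(R_m − R̄_m) = 171.2067  ⇒  Cov = 171.2067 / 5 = 34.2413
Σ(R_m − R̄_m)² = 185.1533  ⇒  Var(R_m) = 185.1533 / 5 = 37.0307
β = Cov / Var(R_m) = 34.2413 / 37.0307 = 0.9247
MRP = 11.8% − 5.1% = 6.70%
E(R) = R_f + β × MRP = 5.1% + 0.9247 × 6.7% = 11.30%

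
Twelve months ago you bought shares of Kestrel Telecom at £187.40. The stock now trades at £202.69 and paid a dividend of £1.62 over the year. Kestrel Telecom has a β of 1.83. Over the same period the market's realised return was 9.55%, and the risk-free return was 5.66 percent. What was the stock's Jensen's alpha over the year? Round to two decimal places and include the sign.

Realised HPR = (P1 + D1 − P0) / P0 = (202.69 + 1.62 − 187.40) / 187.40 = 16.91 / 187.40 = 9.0235%
MRP = 9.55% − 5.66% = 3.89%
CAPM required = R_f + β·MRP = 5.66% + 1.83 × 3.89% = 12.7787%
α = realised − required = 9.0235% − 12.7787% = -3.76%

-3.76%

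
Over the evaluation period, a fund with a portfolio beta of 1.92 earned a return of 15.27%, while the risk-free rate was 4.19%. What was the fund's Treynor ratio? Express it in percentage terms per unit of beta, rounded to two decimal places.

Treynor = (R_P − R_f) / β_P = (15.27% − 4.19%) / 1.9200 = 11.08% / 1.9200 = 5.77%

5.77%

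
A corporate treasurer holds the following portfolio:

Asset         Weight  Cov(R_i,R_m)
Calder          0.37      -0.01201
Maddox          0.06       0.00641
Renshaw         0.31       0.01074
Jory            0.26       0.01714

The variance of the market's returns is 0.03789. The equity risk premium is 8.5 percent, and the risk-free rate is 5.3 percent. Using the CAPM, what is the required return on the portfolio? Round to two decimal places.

β_Calder = -0.01201 / 0.03789 = -0.3170
β_Maddox = 0.00641 / 0.03789 = 0.1692
β_Renshaw = 0.01074 / 0.03789 = 0.2835
β_Jory = 0.01714 / 0.03789 = 0.4524
β_P = Σ w_i β_i = 0.37×-0.3170 + 0.06×0.1692 + 0.31×0.2835 + 0.26×0.4524 = 0.0984
E(R_P) = R_f + β_P × MRP = 5.3% + 0.0984 × 8.5% = 6.14%

6.14%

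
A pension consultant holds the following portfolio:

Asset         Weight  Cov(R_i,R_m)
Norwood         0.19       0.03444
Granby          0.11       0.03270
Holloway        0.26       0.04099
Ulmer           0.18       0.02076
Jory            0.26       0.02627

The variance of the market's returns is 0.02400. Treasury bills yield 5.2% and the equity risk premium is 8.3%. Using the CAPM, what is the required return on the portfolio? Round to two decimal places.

16.05%

β_Norwood = 0.03444 / 0.02400 = 1.4350
β_Granby = 0.03270 / 0.02400 = 1.3625
β_Holloway = 0.04099 / 0.02400 = 1.7079
β_Ulmer = 0.02076 / 0.02400 = 0.8650
β_Jory = 0.02627 / 0.02400 = 1.0946
β_P = Σ w_i β_i = 0.19×1.4350 + 0.11×1.3625 + 0.26×1.7079 + 0.18×0.8650 + 0.26×1.0946 = 1.3069
E(R_P) = R_f + β_P × MRP = 5.2% + 1.3069 × 8.3% = 16.05%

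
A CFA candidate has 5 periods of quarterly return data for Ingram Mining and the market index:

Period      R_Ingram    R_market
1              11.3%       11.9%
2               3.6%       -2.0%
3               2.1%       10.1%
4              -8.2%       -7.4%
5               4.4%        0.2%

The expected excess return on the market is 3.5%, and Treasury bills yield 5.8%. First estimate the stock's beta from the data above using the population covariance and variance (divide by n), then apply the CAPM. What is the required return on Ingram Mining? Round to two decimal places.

Mean R_i = (11.3 + 3.6 + 2.1 − 8.2 + 4.4) / 5 = 2.6400%
Mean R_m = (11.9 − 2.0 + 10.1 − 7.4 + 0.2) / 5 = 2.5600%
Σ(R_i − R̄_i)(R_m − R̄_m) = 176.2480  ⇒  Cov = 176.2480 / 5 = 35.2496
Σ(R_m − R̄_m)² = 269.6520  ⇒  Var(R_m) = 269.6520 / 5 = 53.9304
β = Cov / Var(R_m) = 35.2496 / 53.9304 = 0.6536
E(R) = R_f + β × MRP = 5.8% + 0.6536 × 3.5% = 8.09%

8.09%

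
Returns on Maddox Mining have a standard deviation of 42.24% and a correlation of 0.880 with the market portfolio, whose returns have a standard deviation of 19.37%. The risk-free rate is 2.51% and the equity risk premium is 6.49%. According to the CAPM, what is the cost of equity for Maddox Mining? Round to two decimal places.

14.96%

β = ρ × σ_i / σ_m = 0.880 × 42.24% / 19.37% = 1.9190
E(R) = 2.51% + 1.9190 × 6.49% = 14.96%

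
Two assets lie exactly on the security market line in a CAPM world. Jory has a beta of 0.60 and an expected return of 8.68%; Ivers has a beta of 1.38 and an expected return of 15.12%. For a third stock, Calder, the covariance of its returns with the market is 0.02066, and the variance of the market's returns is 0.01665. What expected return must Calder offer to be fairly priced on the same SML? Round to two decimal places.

MRP = (15.12% − 8.68%) / (1.38 − 0.60) = 8.2564%
R_f = 8.68% − 0.60 × 8.2564% = 3.7262%
β_Calder = Cov / Var(R_m) = 0.02066 / 0.01665 = 1.2408
E(R_Calder) = R_f + β × MRP = 3.7262% + 1.2408 × 8.2564% = 13.97%

13.97%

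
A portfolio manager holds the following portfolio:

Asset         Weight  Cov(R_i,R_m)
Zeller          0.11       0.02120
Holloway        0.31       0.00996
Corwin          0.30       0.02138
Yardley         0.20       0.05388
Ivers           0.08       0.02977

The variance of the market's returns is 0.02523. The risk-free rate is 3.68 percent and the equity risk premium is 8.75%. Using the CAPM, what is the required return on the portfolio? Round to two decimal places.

β_Zeller = 0.02120 / 0.02523 = 0.8403
β_Holloway = 0.00996 / 0.02523 = 0.3948
β_Corwin = 0.02138 / 0.02523 = 0.8474
β_Yardley = 0.05388 / 0.02523 = 2.1356
β_Ivers = 0.02977 / 0.02523 = 1.1799
β_P = Σ w_i β_i = 0.11×0.8403 + 0.31×0.3948 + 0.30×0.8474 + 0.20×2.1356 + 0.08×1.1799 = 0.9906
E(R_P) = R_f + β_P × MRP = 3.68% + 0.9906 × 8.75% = 12.35%

12.35%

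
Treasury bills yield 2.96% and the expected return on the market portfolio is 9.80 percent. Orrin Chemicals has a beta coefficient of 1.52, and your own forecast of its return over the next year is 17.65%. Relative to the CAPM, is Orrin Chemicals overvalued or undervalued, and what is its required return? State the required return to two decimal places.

Undervalued; required return 13.36%

MRP = 9.80% − 2.96% = 6.84%
Required return = R_f + β·MRP = 2.96% + 1.52 × 6.84% = 13.36%
Forecast 17.65% > required 13.36% → the stock plots above the SML → undervalued.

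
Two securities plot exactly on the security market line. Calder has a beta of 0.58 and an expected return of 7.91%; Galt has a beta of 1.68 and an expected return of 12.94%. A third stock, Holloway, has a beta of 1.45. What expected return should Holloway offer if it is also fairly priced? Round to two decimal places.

MRP (SML slope) = (12.94% − 7.91%) / (1.68 − 0.58) = 5.03% / 1.10 = 4.5727%
R_f (intercept) = 7.91% − 0.58 × 4.5727% = 5.2578%
E(R_Holloway) = R_f + β × MRP = 5.2578% + 1.45 × 4.5727% = 11.89%

11.89%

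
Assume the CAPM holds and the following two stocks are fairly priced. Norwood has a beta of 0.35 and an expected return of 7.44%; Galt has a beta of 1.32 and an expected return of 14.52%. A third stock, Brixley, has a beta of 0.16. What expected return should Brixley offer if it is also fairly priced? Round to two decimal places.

6.05%

MRP (SML slope) = (14.52% − 7.44%) / (1.32 − 0.35) = 7.08% / 0.97 = 7.2990%
R_f (intercept) = 7.44% − 0.35 × 7.2990% = 4.8854%
E(R_Brixley) = R_f + β × MRP = 4.8854% + 0.16 × 7.2990% = 6.05%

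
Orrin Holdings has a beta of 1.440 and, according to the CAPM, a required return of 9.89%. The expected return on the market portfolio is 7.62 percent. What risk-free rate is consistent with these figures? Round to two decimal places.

E(R) = R_f + β(E(R_m) − R_f) = R_f(1 − β) + β·E(R_m)
9.89% = R_f × (1 − 1.440) + 1.440 × 7.62%
9.89% = R_f × -0.440 + 10.97280%
R_f = (9.89% − 10.97280%) / -0.440 = 2.46%

2.46%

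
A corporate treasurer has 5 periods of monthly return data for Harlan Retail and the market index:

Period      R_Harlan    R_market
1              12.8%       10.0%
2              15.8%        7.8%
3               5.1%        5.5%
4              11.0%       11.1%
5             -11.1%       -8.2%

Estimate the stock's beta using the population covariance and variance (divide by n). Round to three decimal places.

1.295

Mean R_i = (12.8 + 15.8 + 5.1 + 11.0 − 11.1) / 5 = 6.7200%
Mean R_m = (10.0 + 7.8 + 5.5 + 11.1 − 8.2) / 5 = 5.2400%
Σ(R_i − R̄_i)(R_m − R̄_m) = 316.3460  ⇒  Cov = 316.3460 / 5 = 63.2692
Σ(R_m − R̄_m)² = 244.2520  ⇒  Var(R_m) = 244.2520 / 5 = 48.8504
β = Cov / Var(R_m) = 63.2692 / 48.8504 = 1.2952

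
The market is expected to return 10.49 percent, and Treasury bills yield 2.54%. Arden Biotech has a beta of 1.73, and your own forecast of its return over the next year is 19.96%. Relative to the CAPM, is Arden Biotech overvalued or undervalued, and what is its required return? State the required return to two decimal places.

MRP = 10.49% − 2.54% = 7.95%
Required return = R_f + β·MRP = 2.54% + 1.73 × 7.95% = 16.29%
Forecast 19.96% > required 16.29% → the stock plots above the SML → undervalued.

Undervalued; required return 16.29%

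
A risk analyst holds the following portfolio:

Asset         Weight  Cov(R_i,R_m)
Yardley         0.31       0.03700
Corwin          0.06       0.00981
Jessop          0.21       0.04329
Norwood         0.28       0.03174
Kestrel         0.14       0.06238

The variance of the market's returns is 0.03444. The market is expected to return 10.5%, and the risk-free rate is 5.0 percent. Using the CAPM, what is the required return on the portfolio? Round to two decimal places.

β_Yardley = 0.03700 / 0.03444 = 1.0743
β_Corwin = 0.00981 / 0.03444 = 0.2848
β_Jessop = 0.04329 / 0.03444 = 1.2570
β_Norwood = 0.03174 / 0.03444 = 0.9216
β_Kestrel = 0.06238 / 0.03444 = 1.8113
β_P = Σ w_i β_i = 0.31×1.0743 + 0.06×0.2848 + 0.21×1.2570 + 0.28×0.9216 + 0.14×1.8113 = 1.1257
MRP = 10.5% − 5.0% = 5.50%
E(R_P) = R_f + β_P × MRP = 5.0% + 1.1257 × 5.5% = 11.19%

11.19%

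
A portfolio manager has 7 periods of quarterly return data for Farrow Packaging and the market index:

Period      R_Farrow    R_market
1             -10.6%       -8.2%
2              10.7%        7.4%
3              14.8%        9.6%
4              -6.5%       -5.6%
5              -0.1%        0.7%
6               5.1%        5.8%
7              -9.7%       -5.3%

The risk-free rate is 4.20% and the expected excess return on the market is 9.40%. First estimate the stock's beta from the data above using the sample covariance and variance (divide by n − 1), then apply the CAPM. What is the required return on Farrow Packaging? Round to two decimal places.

17.24%

Mean R_i = (-10.6 + 10.7 + 14.8 − 6.5 − 0.1 + 5.1 − 9.7) / 7 = 0.5286%
Mean R_m = (-8.2 + 7.4 + 9.6 − 5.6 + 0.7 + 5.8 − 5.3) / 7 = 0.6286%
Σ(R_i − R̄_i)(R_m − R̄_m) = 423.1743  ⇒  Cov = 423.1743 / 6 = 70.5291
Σ(R_m − R̄_m)² = 304.9743  ⇒  Var(R_m) = 304.9743 / 6 = 50.8291
β = Cov / Var(R_m) = 70.5291 / 50.8291 = 1.3876
E(R) = R_f + β × MRP = 4.20% + 1.3876 × 9.40% = 17.24%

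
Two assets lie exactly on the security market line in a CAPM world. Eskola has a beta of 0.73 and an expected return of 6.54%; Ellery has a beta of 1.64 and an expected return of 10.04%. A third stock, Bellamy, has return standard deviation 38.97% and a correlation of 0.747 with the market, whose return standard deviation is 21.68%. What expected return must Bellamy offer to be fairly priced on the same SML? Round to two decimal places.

8.90%

MRP = (10.04% − 6.54%) / (1.64 − 0.73) = 3.8462%
R_f = 6.54% − 0.73 × 3.8462% = 3.7323%
β_Bellamy = ρ·σ_i/σ_m = 0.747 × 38.97 / 21.68 = 1.3427
E(R_Bellamy) = R_f + β × MRP = 3.7323% + 1.3427 × 3.8462% = 8.90%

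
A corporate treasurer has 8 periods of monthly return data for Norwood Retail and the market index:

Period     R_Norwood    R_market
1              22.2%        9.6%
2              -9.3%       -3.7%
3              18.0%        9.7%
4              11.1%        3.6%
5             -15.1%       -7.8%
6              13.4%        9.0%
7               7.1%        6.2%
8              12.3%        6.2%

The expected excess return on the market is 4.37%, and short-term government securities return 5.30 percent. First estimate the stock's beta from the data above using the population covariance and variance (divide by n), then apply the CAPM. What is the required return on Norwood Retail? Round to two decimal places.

Mean R_i = (22.2 − 9.3 + 18.0 + 11.1 − 15.1 + 13.4 + 7.1 + 12.3) / 8 = 7.4625%
Mean R_m = (9.6 − 3.7 + 9.7 + 3.6 − 7.8 + 9.0 + 6.2 + 6.2) / 8 = 4.1000%
Σ(R_i − R̄_i)(R_m − R̄_m) = 575.9800  ⇒  Cov = 575.9800 / 8 = 71.9975
Σ(R_m − R̄_m)² = 297.1400  ⇒  Var(R_m) = 297.1400 / 8 = 37.1425
β = Cov / Var(R_m) = 71.9975 / 37.1425 = 1.9384
E(R) = R_f + β × MRP = 5.30% + 1.9384 × 4.37% = 13.77%

13.77%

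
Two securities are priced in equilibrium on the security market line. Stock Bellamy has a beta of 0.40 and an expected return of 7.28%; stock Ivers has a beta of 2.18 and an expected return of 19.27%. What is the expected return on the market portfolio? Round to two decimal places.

11.32%

Both satisfy E(R) = R_f + β·MRP, so the slope of the SML is
MRP = (19.27% − 7.28%) / (2.18 − 0.40) = 11.99% / 1.78 = 6.7360%
R_f = E(R_Bellamy) − β_Bellamy·MRP = 7.28% − 0.40 × 6.7360% = 4.5856%
E(R_m) = R_f + MRP = 4.5856% + 6.7360% = 11.32%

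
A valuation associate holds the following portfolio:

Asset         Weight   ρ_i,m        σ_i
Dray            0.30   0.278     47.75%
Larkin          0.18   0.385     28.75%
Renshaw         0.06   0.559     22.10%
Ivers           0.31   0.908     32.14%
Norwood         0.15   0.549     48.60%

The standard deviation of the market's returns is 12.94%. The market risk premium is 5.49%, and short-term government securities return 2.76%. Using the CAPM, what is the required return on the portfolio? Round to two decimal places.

β_Dray = 0.278 × 47.75% / 12.94% = 1.0259
β_Larkin = 0.385 × 28.75% / 12.94% = 0.8554
β_Renshaw = 0.559 × 22.10% / 12.94% = 0.9547
β_Ivers = 0.908 × 32.14% / 12.94% = 2.2553
β_Norwood = 0.549 × 48.60% / 12.94% = 2.0619
β_P = Σ w_i β_i = 0.30×1.0259 + 0.18×0.8554 + 0.06×0.9547 + 0.31×2.2553 + 0.15×2.0619 = 1.5275
E(R_P) = R_f + β_P × MRP = 2.76% + 1.5275 × 5.49% = 11.15%

11.15%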